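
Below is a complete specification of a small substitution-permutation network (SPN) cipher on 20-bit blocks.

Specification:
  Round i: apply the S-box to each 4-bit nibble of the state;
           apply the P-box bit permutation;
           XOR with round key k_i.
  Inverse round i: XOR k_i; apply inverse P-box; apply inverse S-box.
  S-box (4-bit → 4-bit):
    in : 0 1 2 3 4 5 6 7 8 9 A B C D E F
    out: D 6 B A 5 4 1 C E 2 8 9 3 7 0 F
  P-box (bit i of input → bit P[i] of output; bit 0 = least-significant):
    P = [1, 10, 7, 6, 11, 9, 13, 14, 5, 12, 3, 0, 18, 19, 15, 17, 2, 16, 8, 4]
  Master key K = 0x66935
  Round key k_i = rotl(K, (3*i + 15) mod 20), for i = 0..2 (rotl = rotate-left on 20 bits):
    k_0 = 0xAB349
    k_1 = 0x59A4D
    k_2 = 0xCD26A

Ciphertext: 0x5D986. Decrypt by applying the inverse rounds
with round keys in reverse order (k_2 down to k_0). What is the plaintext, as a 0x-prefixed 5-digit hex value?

0x66E11

s_0 = ciphertext = 0x5D986
s_1 = InvRound(s_0, k_2) = 0xD94C7
s_2 = InvRound(s_1, k_1) = 0xE95CD
s_3 = InvRound(s_2, k_0) = 0x66E11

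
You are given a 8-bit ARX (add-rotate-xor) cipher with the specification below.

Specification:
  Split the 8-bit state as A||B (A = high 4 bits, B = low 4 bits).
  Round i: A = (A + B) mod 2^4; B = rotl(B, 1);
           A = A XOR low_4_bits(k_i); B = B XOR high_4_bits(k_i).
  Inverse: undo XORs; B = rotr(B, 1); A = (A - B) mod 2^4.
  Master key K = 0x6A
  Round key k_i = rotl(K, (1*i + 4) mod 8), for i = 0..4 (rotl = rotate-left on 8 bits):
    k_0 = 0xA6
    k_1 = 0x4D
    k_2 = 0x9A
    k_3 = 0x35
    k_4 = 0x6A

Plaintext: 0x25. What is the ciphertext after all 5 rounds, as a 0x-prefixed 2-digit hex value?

s_0 = plaintext = 0x25
s_1 = Round(s_0, k_0) = 0x10
s_2 = Round(s_1, k_1) = 0xC4
s_3 = Round(s_2, k_2) = 0xA1
s_4 = Round(s_3, k_3) = 0xE1
s_5 = Round(s_4, k_4) = 0x54

0x54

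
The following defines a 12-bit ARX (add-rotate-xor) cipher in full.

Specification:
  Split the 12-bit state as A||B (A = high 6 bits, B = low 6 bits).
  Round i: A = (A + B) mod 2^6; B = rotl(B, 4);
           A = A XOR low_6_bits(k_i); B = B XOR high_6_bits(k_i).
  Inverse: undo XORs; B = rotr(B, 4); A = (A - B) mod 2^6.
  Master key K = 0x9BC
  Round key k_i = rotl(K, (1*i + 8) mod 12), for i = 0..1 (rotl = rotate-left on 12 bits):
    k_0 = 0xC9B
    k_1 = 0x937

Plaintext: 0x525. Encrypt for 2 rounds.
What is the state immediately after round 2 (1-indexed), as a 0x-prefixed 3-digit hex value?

0xE9E

s_0 = plaintext = 0x525
s_1 = Round(s_0, k_0) = 0x8AB
s_2 = Round(s_1, k_1) = 0xE9E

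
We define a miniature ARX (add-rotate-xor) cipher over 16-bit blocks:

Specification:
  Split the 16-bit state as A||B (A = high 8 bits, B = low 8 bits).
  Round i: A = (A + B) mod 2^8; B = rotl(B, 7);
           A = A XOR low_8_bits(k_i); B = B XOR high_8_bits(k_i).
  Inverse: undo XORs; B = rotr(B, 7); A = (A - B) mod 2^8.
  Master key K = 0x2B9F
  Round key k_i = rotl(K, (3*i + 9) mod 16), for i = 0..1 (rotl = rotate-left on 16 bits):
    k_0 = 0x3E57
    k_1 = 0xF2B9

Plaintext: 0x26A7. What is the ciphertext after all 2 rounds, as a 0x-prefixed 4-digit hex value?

s_0 = plaintext = 0x26A7
s_1 = Round(s_0, k_0) = 0x9AED
s_2 = Round(s_1, k_1) = 0x3E04

0x3E04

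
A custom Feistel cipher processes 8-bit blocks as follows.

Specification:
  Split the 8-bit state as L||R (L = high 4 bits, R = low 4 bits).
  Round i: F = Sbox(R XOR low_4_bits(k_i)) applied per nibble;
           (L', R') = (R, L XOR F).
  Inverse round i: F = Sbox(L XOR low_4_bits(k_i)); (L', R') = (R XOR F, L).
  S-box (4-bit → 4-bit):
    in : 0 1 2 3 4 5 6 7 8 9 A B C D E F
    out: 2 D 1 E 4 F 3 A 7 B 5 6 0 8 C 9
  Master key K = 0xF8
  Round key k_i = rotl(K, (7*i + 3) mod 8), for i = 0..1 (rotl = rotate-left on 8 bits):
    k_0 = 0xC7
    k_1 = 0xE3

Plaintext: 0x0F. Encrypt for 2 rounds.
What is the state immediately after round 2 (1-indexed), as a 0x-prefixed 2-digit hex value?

0x7B

s_0 = plaintext = 0x0F
s_1 = Round(s_0, k_0) = 0xF7
s_2 = Round(s_1, k_1) = 0x7B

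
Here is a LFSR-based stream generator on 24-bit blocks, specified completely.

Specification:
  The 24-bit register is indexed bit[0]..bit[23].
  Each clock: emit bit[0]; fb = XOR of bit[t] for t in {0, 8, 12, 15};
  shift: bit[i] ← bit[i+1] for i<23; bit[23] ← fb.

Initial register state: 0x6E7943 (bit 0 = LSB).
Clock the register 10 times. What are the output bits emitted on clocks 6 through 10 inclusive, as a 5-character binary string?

reg_0 = 0x6E7943
clock 1: out=1, reg = 0xB73CA1
clock 2: out=1, reg = 0x5B9E50
clock 3: out=0, reg = 0x2DCF28
clock 4: out=0, reg = 0x16E794
clock 5: out=0, reg = 0x0B73CA
clock 6: out=0, reg = 0x05B9E5
clock 7: out=1, reg = 0x02DCF2
clock 8: out=0, reg = 0x016E79
clock 9: out=1, reg = 0x80B73C
clock 10: out=0, reg = 0xC05B9E

01010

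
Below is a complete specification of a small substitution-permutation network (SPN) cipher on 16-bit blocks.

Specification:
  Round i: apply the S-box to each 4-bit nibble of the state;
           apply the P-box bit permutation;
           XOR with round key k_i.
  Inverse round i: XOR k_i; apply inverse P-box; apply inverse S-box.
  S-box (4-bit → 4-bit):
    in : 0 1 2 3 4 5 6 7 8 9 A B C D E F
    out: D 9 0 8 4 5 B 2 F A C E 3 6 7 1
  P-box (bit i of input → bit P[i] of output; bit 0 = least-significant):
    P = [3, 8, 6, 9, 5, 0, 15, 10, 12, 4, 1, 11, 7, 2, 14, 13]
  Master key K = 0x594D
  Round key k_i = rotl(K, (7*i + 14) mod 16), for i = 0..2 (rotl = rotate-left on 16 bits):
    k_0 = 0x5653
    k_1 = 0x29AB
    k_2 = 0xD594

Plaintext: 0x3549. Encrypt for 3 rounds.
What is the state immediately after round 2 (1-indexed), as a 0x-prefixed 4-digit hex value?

s_0 = plaintext = 0x3549
s_1 = Round(s_0, k_0) = 0xE551
s_2 = Round(s_1, k_1) = 0xFB05
s_3 = Round(s_2, k_2) = 0x596E

0xFB05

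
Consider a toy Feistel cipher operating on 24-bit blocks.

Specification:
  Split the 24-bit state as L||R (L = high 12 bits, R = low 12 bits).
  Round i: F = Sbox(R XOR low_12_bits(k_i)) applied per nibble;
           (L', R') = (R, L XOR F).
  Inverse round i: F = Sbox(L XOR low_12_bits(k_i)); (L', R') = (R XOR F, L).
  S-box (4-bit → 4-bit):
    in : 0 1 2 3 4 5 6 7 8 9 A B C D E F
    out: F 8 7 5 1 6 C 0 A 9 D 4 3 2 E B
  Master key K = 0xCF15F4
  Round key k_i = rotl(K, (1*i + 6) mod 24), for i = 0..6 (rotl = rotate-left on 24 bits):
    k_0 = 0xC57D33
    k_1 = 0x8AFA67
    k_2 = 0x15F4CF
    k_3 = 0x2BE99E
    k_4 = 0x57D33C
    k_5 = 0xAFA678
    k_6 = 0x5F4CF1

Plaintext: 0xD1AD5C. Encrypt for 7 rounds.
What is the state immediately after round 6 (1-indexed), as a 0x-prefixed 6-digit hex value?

0xA18A1E

s_0 = plaintext = 0xD1AD5C
s_1 = Round(s_0, k_0) = 0xD5C2D1
s_2 = Round(s_1, k_1) = 0x2D1710
s_3 = Round(s_2, k_2) = 0x7107FA
s_4 = Round(s_3, k_3) = 0x7FA9D1
s_5 = Round(s_4, k_4) = 0x9D1A18
s_6 = Round(s_5, k_5) = 0xA18A1E
s_7 = Round(s_6, k_6) = 0xA1E6F3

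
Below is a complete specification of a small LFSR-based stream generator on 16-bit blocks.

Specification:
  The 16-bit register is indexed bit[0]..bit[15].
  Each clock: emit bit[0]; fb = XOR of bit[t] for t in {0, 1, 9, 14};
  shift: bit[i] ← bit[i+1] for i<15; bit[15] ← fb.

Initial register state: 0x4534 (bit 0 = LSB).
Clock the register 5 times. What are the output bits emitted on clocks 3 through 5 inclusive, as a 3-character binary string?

reg_0 = 0x4534
clock 1: out=0, reg = 0xA29A
clock 2: out=0, reg = 0x514D
clock 3: out=1, reg = 0x28A6
clock 4: out=0, reg = 0x9453
clock 5: out=1, reg = 0x4A29

101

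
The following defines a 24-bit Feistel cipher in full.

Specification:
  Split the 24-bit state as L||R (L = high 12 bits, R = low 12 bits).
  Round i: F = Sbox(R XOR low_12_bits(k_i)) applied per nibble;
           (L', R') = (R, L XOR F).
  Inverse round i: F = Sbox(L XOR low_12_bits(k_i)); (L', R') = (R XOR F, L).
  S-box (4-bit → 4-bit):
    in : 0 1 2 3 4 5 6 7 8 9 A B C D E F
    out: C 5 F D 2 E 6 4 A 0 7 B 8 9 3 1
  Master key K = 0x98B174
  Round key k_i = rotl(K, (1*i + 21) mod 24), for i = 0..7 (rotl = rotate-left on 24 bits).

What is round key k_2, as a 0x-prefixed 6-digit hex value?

0x4C58BA

K = 0x98B174
k_0 = rotl(K, (1*0+21) mod 24) = rotl(K, 21) = 0x93162E
k_1 = rotl(K, (1*1+21) mod 24) = rotl(K, 22) = 0x262C5D
k_2 = rotl(K, (1*2+21) mod 24) = rotl(K, 23) = 0x4C58BA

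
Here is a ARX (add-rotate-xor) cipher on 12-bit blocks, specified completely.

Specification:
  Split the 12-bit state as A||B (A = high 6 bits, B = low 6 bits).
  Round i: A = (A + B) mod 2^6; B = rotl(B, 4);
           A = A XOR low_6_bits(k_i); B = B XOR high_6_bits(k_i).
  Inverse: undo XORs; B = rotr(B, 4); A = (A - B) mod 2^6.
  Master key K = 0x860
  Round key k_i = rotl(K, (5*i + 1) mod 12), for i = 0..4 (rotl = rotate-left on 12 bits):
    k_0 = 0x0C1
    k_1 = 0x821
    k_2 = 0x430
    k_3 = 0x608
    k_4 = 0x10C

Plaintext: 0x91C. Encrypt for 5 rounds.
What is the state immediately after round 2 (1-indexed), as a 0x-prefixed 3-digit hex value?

0x921

s_0 = plaintext = 0x91C
s_1 = Round(s_0, k_0) = 0x044
s_2 = Round(s_1, k_1) = 0x921
s_3 = Round(s_2, k_2) = 0xD48
s_4 = Round(s_3, k_3) = 0xD5A
s_5 = Round(s_4, k_4) = 0x0E2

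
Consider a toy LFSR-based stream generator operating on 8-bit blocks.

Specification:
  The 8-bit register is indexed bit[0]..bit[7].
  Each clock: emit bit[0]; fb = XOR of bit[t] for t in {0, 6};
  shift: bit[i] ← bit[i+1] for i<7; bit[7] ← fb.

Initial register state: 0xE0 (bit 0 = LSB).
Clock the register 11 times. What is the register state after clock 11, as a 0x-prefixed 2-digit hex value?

0x33

reg_0 = 0xE0
clock 1: out=0, reg = 0xF0
clock 2: out=0, reg = 0xF8
clock 3: out=0, reg = 0xFC
clock 4: out=0, reg = 0xFE
clock 5: out=0, reg = 0xFF
clock 6: out=1, reg = 0x7F
clock 7: out=1, reg = 0x3F
clock 8: out=1, reg = 0x9F
clock 9: out=1, reg = 0xCF
clock 10: out=1, reg = 0x67
clock 11: out=1, reg = 0x33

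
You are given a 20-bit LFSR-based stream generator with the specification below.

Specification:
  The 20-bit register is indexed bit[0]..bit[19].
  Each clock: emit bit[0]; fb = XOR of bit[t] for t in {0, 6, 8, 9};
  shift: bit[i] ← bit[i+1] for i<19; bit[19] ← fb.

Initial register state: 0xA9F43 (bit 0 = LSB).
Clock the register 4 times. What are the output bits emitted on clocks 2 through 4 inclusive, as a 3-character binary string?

100

reg_0 = 0xA9F43
clock 1: out=1, reg = 0x54FA1
clock 2: out=1, reg = 0xAA7D0
clock 3: out=0, reg = 0xD53E8
clock 4: out=0, reg = 0xEA9F4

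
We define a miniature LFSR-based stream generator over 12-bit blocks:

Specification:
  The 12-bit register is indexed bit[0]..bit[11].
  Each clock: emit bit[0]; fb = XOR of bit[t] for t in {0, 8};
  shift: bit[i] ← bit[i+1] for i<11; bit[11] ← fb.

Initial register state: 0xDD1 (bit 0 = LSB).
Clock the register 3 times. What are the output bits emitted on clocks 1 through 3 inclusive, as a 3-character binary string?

100

reg_0 = 0xDD1
clock 1: out=1, reg = 0x6E8
clock 2: out=0, reg = 0x374
clock 3: out=0, reg = 0x9BA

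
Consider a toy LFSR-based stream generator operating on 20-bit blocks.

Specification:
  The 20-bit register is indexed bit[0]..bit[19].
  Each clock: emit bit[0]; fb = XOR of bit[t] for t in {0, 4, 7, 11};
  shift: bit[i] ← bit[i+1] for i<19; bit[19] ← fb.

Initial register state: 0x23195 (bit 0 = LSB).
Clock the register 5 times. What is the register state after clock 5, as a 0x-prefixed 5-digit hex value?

reg_0 = 0x23195
clock 1: out=1, reg = 0x918CA
clock 2: out=0, reg = 0x48C65
clock 3: out=1, reg = 0x24632
clock 4: out=0, reg = 0x92319
clock 5: out=1, reg = 0x4918C

0x4918C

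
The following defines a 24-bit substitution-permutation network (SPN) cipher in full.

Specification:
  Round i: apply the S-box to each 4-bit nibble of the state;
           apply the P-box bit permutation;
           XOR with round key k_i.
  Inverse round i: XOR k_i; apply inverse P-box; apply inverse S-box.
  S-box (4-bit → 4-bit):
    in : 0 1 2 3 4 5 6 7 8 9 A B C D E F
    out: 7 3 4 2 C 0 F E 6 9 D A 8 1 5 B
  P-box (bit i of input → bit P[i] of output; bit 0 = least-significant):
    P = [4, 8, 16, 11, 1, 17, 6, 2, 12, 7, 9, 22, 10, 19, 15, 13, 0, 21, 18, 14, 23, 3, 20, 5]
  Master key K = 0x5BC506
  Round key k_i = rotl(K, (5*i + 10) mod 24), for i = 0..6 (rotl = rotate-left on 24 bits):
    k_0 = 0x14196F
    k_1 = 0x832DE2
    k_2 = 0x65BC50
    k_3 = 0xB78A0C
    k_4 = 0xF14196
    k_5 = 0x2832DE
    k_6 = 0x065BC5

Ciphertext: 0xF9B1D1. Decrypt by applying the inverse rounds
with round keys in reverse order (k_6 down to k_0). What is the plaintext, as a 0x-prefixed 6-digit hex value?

s_0 = ciphertext = 0xF9B1D1
s_1 = InvRound(s_0, k_6) = 0xE774BA
s_2 = InvRound(s_1, k_5) = 0x941472
s_3 = InvRound(s_2, k_4) = 0xC7DF48
s_4 = InvRound(s_3, k_3) = 0x2BD943
s_5 = InvRound(s_4, k_2) = 0x5AFC11
s_6 = InvRound(s_5, k_1) = 0xA98FE0
s_7 = InvRound(s_6, k_0) = 0x000092

0x000092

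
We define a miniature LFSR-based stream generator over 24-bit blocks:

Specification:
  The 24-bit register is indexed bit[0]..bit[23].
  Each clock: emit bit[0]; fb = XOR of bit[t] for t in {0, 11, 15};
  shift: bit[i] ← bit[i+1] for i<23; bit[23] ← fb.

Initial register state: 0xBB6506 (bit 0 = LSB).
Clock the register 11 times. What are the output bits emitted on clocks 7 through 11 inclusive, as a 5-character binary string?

reg_0 = 0xBB6506
clock 1: out=0, reg = 0x5DB283
clock 2: out=1, reg = 0x2ED941
clock 3: out=1, reg = 0x976CA0
clock 4: out=0, reg = 0xCBB650
clock 5: out=0, reg = 0xE5DB28
clock 6: out=0, reg = 0x72ED94
clock 7: out=0, reg = 0x3976CA
clock 8: out=0, reg = 0x1CBB65
clock 9: out=1, reg = 0x8E5DB2
clock 10: out=0, reg = 0xC72ED9
clock 11: out=1, reg = 0x63976C

00101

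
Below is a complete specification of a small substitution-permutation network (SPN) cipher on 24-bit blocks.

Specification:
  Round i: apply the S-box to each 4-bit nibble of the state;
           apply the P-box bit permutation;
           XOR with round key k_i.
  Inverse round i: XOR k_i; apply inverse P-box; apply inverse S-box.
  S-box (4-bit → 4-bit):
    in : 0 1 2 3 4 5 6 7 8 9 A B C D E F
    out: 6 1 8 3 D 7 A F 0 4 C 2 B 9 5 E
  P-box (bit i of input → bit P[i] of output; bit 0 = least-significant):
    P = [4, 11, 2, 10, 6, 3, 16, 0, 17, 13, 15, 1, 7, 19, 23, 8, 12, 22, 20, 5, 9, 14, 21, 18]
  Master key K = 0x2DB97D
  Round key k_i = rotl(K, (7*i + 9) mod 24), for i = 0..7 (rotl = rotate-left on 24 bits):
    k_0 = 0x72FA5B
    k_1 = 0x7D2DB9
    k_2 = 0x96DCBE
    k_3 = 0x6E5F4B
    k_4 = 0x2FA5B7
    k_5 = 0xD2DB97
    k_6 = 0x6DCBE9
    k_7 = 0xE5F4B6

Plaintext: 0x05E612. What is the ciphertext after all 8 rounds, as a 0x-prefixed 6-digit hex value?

0xBD8B72

s_0 = plaintext = 0x05E612
s_1 = Round(s_0, k_0) = 0x828E99
s_2 = Round(s_1, k_1) = 0x7EAD9D
s_3 = Round(s_2, k_2) = 0x218BAC
s_4 = Round(s_3, k_3) = 0x6B635A
s_5 = Round(s_4, k_4) = 0x60C0FB
s_6 = Round(s_5, k_5) = 0x8F321E
s_7 = Round(s_6, k_6) = 0x35CB1F
s_8 = Round(s_7, k_7) = 0xBD8B72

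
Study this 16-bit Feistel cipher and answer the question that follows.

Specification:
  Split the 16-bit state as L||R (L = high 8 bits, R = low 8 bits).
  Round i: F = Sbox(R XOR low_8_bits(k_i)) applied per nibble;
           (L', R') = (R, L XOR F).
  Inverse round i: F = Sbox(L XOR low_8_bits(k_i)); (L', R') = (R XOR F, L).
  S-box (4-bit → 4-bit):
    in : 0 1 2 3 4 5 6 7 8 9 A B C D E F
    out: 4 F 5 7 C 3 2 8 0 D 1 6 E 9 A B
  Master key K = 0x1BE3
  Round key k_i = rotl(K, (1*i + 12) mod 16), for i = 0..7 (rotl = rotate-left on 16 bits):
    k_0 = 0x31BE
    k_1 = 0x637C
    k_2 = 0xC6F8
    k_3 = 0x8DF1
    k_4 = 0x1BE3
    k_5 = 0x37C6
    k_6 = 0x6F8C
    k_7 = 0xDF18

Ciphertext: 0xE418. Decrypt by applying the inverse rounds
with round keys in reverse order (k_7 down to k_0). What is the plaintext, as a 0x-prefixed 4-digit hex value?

0x93D4

s_0 = ciphertext = 0xE418
s_1 = InvRound(s_0, k_7) = 0xA6E4
s_2 = InvRound(s_1, k_6) = 0xB5A6
s_3 = InvRound(s_2, k_5) = 0x21B5
s_4 = InvRound(s_3, k_4) = 0x5021
s_5 = InvRound(s_4, k_3) = 0x3E50
s_6 = InvRound(s_5, k_2) = 0xB23E
s_7 = InvRound(s_6, k_1) = 0xD4B2
s_8 = InvRound(s_7, k_0) = 0x93D4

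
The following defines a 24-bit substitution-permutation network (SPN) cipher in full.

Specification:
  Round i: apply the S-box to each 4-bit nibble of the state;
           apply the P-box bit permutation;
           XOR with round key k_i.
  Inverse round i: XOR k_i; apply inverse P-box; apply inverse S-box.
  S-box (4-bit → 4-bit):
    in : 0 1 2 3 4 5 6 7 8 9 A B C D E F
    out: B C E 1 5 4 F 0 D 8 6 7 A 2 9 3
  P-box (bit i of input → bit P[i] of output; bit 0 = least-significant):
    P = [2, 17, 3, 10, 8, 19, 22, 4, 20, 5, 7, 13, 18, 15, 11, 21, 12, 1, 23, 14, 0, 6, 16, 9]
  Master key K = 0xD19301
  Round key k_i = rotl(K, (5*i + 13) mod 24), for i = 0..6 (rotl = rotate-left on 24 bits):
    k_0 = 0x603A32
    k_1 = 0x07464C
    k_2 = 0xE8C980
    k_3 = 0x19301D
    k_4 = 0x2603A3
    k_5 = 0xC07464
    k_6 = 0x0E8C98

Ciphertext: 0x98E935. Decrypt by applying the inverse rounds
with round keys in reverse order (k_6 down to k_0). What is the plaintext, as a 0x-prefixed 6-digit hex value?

s_0 = ciphertext = 0x98E935
s_1 = InvRound(s_0, k_6) = 0x313636
s_2 = InvRound(s_1, k_5) = 0x229317
s_3 = InvRound(s_2, k_4) = 0x73FA93
s_4 = InvRound(s_3, k_3) = 0x9C25AB
s_5 = InvRound(s_4, k_2) = 0x3C6051
s_6 = InvRound(s_5, k_1) = 0x879EC6
s_7 = InvRound(s_6, k_0) = 0xA50210

0xA50210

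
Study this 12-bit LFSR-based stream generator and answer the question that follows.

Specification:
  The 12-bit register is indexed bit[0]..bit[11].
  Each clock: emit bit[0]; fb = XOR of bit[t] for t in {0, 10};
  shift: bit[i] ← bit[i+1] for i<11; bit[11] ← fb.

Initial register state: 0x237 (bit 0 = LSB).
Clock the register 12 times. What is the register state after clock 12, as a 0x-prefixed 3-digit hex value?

0xF5B

reg_0 = 0x237
clock 1: out=1, reg = 0x91B
clock 2: out=1, reg = 0xC8D
clock 3: out=1, reg = 0x646
clock 4: out=0, reg = 0xB23
clock 5: out=1, reg = 0xD91
clock 6: out=1, reg = 0x6C8
clock 7: out=0, reg = 0xB64
clock 8: out=0, reg = 0x5B2
clock 9: out=0, reg = 0xAD9
clock 10: out=1, reg = 0xD6C
clock 11: out=0, reg = 0xEB6
clock 12: out=0, reg = 0xF5B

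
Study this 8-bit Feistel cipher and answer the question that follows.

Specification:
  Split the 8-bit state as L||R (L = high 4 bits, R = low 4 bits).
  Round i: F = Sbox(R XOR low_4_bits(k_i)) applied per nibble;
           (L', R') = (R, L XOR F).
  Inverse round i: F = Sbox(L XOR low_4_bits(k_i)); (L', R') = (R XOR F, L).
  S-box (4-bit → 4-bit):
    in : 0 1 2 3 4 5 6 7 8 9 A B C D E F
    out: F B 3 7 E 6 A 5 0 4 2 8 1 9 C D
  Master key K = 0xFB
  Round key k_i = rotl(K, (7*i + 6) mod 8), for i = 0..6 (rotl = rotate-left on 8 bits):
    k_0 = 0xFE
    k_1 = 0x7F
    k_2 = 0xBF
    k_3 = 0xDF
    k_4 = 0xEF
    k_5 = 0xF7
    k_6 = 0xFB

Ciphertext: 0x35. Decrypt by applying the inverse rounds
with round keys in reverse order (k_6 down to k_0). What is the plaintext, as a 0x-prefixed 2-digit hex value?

s_0 = ciphertext = 0x35
s_1 = InvRound(s_0, k_6) = 0x53
s_2 = InvRound(s_1, k_5) = 0x05
s_3 = InvRound(s_2, k_4) = 0x80
s_4 = InvRound(s_3, k_3) = 0x58
s_5 = InvRound(s_4, k_2) = 0xA5
s_6 = InvRound(s_5, k_1) = 0x3A
s_7 = InvRound(s_6, k_0) = 0x33

0x33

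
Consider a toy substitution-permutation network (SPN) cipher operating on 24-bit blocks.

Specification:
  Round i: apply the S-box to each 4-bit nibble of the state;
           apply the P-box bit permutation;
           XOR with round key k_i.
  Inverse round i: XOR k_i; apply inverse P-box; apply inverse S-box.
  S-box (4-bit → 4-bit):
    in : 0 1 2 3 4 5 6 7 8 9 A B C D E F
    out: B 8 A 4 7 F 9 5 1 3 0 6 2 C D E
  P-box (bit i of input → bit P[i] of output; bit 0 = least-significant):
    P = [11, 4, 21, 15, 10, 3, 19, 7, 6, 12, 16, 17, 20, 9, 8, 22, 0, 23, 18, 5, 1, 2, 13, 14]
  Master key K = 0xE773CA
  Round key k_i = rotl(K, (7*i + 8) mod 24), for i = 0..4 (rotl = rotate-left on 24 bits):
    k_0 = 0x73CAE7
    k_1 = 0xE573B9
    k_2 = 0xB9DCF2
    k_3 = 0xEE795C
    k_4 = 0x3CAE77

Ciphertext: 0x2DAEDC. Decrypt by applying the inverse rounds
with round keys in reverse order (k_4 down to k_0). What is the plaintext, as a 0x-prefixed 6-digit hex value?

s_0 = ciphertext = 0x2DAEDC
s_1 = InvRound(s_0, k_4) = 0x86832A
s_2 = InvRound(s_1, k_3) = 0x512935
s_3 = InvRound(s_2, k_2) = 0x59D9ED
s_4 = InvRound(s_3, k_1) = 0xBB9835
s_5 = InvRound(s_4, k_0) = 0x6C29DC

0x6C29DC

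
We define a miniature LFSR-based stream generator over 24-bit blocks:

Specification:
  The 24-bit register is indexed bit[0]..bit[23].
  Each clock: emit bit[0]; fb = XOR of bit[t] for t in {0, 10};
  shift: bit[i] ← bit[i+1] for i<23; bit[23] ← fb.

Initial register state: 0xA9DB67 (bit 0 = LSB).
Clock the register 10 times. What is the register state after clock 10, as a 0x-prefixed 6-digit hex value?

reg_0 = 0xA9DB67
clock 1: out=1, reg = 0xD4EDB3
clock 2: out=1, reg = 0x6A76D9
clock 3: out=1, reg = 0x353B6C
clock 4: out=0, reg = 0x1A9DB6
clock 5: out=0, reg = 0x8D4EDB
clock 6: out=1, reg = 0x46A76D
clock 7: out=1, reg = 0x2353B6
clock 8: out=0, reg = 0x11A9DB
clock 9: out=1, reg = 0x88D4ED
clock 10: out=1, reg = 0x446A76

0x446A76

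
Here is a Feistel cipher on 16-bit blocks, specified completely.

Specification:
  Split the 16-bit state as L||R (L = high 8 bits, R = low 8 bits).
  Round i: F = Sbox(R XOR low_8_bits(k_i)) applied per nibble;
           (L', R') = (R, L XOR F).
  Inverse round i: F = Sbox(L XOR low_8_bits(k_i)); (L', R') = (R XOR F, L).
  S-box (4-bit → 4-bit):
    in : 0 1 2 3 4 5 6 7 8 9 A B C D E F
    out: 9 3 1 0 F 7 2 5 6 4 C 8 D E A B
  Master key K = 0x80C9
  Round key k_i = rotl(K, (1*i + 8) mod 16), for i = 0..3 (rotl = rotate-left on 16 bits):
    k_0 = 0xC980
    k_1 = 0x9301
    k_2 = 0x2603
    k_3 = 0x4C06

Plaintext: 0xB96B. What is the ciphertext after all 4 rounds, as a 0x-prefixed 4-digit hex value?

0x627D

s_0 = plaintext = 0xB96B
s_1 = Round(s_0, k_0) = 0x6B11
s_2 = Round(s_1, k_1) = 0x1152
s_3 = Round(s_2, k_2) = 0x5262
s_4 = Round(s_3, k_3) = 0x627D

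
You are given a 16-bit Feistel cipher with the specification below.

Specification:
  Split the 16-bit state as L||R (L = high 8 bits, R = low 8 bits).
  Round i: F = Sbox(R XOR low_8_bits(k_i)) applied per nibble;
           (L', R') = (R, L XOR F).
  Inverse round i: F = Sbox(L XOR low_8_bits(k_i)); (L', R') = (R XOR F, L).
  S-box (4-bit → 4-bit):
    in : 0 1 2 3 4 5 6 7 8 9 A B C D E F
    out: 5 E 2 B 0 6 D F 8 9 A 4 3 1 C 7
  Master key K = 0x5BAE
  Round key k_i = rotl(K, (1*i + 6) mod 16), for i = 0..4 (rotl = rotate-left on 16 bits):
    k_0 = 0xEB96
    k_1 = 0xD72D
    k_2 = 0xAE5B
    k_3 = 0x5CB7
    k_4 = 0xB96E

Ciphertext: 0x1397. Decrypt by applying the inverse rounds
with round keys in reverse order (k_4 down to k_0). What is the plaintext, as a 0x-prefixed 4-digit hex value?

s_0 = ciphertext = 0x1397
s_1 = InvRound(s_0, k_4) = 0x6613
s_2 = InvRound(s_1, k_3) = 0x0D66
s_3 = InvRound(s_2, k_2) = 0x0B0D
s_4 = InvRound(s_3, k_1) = 0x200B
s_5 = InvRound(s_4, k_0) = 0x4620

0x4620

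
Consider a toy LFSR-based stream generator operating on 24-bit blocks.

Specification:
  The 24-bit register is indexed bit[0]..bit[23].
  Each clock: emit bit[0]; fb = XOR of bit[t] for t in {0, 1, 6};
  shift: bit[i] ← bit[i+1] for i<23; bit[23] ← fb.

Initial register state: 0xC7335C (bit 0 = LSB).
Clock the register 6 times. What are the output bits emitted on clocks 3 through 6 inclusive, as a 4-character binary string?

1110

reg_0 = 0xC7335C
clock 1: out=0, reg = 0xE399AE
clock 2: out=0, reg = 0xF1CCD7
clock 3: out=1, reg = 0xF8E66B
clock 4: out=1, reg = 0xFC7335
clock 5: out=1, reg = 0xFE399A
clock 6: out=0, reg = 0xFF1CCD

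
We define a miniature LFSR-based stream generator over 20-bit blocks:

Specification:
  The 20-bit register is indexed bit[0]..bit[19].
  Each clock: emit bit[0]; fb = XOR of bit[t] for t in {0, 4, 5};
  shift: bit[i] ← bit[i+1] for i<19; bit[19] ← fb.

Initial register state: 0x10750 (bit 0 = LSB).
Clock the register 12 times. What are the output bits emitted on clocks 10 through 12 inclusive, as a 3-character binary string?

110

reg_0 = 0x10750
clock 1: out=0, reg = 0x883A8
clock 2: out=0, reg = 0xC41D4
clock 3: out=0, reg = 0xE20EA
clock 4: out=0, reg = 0xF1075
clock 5: out=1, reg = 0xF883A
clock 6: out=0, reg = 0x7C41D
clock 7: out=1, reg = 0x3E20E
clock 8: out=0, reg = 0x1F107
clock 9: out=1, reg = 0x8F883
clock 10: out=1, reg = 0xC7C41
clock 11: out=1, reg = 0xE3E20
clock 12: out=0, reg = 0xF1F10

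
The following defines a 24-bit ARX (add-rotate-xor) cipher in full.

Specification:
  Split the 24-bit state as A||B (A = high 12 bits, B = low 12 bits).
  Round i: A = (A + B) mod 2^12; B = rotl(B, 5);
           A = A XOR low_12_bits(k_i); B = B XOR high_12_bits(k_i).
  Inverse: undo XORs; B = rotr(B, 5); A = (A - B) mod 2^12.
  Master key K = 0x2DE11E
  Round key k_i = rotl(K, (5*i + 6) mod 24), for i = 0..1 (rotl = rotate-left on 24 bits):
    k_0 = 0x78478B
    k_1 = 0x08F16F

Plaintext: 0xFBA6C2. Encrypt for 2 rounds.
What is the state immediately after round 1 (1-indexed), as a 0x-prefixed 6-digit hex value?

0x1F7FC9

s_0 = plaintext = 0xFBA6C2
s_1 = Round(s_0, k_0) = 0x1F7FC9
s_2 = Round(s_1, k_1) = 0x0AF9B0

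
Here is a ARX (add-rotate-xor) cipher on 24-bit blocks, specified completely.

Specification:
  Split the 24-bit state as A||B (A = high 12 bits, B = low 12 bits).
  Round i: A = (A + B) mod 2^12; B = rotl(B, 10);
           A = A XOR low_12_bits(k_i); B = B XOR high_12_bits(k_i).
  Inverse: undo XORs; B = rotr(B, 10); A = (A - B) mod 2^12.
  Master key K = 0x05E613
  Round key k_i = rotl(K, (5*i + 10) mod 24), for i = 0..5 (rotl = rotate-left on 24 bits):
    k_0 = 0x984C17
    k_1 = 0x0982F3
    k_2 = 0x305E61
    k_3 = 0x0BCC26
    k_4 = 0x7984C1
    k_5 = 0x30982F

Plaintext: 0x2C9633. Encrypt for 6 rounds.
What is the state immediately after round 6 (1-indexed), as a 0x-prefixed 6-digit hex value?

s_0 = plaintext = 0x2C9633
s_1 = Round(s_0, k_0) = 0x4EB408
s_2 = Round(s_1, k_1) = 0xA0019A
s_3 = Round(s_2, k_2) = 0x5FBB63
s_4 = Round(s_3, k_3) = 0xD78E64
s_5 = Round(s_4, k_4) = 0xF1D401
s_6 = Round(s_5, k_5) = 0xB31609

0xB31609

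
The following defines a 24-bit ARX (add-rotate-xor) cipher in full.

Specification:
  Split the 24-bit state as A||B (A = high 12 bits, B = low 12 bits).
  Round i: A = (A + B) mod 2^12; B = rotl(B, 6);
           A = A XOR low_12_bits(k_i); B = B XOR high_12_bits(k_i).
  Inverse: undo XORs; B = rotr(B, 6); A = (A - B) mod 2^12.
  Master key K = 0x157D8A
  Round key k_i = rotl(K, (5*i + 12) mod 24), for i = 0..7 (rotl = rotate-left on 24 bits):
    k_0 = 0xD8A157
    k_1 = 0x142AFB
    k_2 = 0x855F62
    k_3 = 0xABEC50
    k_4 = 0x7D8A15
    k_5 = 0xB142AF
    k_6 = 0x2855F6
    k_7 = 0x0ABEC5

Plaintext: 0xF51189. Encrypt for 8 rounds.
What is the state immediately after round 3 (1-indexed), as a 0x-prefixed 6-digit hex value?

s_0 = plaintext = 0xF51189
s_1 = Round(s_0, k_0) = 0x18DFCC
s_2 = Round(s_1, k_1) = 0xBA227D
s_3 = Round(s_2, k_2) = 0x17D71C
s_4 = Round(s_3, k_3) = 0x4C9DA2
s_5 = Round(s_4, k_4) = 0x87EF6E
s_6 = Round(s_5, k_5) = 0x5430A9
s_7 = Round(s_6, k_6) = 0x01A8C7
s_8 = Round(s_7, k_7) = 0x624148

0x17D71C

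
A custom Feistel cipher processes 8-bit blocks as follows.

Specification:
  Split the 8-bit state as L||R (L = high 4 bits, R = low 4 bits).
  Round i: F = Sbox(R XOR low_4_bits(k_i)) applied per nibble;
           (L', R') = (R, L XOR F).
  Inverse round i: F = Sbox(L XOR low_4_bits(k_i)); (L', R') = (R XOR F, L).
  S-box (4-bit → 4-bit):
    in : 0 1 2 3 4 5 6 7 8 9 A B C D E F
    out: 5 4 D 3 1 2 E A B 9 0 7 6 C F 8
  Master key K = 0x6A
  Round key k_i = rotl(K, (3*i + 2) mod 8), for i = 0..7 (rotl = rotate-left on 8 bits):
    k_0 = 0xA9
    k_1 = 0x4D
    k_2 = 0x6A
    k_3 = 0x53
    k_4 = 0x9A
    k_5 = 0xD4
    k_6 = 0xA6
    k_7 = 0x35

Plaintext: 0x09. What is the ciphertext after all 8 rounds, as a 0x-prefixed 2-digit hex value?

0x74

s_0 = plaintext = 0x09
s_1 = Round(s_0, k_0) = 0x95
s_2 = Round(s_1, k_1) = 0x52
s_3 = Round(s_2, k_2) = 0x2E
s_4 = Round(s_3, k_3) = 0xEE
s_5 = Round(s_4, k_4) = 0xEF
s_6 = Round(s_5, k_5) = 0xF9
s_7 = Round(s_6, k_6) = 0x97
s_8 = Round(s_7, k_7) = 0x74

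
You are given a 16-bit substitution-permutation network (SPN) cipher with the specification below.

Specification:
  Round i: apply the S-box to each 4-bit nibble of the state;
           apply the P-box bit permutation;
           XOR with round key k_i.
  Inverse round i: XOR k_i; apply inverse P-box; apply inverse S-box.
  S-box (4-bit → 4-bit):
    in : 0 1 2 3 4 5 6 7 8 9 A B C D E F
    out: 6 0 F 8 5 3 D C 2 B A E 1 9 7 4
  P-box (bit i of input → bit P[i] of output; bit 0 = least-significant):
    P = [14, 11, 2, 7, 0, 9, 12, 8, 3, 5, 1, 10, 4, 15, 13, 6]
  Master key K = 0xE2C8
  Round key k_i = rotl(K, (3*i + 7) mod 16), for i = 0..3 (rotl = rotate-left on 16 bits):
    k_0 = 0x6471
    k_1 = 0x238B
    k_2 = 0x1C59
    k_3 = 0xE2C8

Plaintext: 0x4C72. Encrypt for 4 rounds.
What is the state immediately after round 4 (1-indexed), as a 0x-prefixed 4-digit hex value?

0x9D92

s_0 = plaintext = 0x4C72
s_1 = Round(s_0, k_0) = 0x1DED
s_2 = Round(s_1, k_1) = 0x7502
s_3 = Round(s_2, k_2) = 0x66B5
s_4 = Round(s_3, k_3) = 0x9D92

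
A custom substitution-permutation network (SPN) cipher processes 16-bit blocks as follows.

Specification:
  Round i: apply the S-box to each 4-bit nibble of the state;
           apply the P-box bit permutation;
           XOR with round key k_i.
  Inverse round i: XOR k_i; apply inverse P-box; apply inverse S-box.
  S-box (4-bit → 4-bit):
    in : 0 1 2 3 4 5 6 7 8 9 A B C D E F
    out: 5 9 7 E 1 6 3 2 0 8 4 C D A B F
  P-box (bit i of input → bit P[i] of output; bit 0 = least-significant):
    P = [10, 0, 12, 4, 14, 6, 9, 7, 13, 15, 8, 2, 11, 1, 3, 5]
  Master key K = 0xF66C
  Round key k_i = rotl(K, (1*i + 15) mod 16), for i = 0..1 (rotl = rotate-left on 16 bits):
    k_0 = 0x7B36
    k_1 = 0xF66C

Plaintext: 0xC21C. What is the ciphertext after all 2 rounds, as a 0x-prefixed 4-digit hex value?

s_0 = plaintext = 0xC21C
s_1 = Round(s_0, k_0) = 0x868E
s_2 = Round(s_1, k_1) = 0x527D

0x527D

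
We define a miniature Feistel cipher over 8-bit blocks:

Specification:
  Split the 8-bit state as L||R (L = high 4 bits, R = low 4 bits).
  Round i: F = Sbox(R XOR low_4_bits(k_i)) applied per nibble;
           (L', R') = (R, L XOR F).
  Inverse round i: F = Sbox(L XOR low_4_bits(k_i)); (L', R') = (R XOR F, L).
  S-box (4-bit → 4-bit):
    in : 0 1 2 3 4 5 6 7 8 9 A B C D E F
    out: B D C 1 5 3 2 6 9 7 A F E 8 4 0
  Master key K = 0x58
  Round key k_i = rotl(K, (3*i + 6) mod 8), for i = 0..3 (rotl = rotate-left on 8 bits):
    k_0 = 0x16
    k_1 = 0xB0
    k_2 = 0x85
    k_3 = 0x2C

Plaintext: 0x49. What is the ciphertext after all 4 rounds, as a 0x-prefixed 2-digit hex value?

s_0 = plaintext = 0x49
s_1 = Round(s_0, k_0) = 0x94
s_2 = Round(s_1, k_1) = 0x4C
s_3 = Round(s_2, k_2) = 0xC3
s_4 = Round(s_3, k_3) = 0x3C

0x3C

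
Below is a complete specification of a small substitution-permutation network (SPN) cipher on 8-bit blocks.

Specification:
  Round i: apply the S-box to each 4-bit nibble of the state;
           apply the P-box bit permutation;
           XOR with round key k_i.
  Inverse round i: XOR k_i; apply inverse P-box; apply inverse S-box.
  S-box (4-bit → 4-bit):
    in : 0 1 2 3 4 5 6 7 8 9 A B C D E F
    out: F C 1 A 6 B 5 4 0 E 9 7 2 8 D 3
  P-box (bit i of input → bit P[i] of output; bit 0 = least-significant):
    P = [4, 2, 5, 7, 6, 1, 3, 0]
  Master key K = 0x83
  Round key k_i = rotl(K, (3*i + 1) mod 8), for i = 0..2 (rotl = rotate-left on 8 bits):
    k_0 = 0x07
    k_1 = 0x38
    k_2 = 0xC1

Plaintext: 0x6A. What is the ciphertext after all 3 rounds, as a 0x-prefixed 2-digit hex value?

s_0 = plaintext = 0x6A
s_1 = Round(s_0, k_0) = 0xDF
s_2 = Round(s_1, k_1) = 0x2D
s_3 = Round(s_2, k_2) = 0x01

0x01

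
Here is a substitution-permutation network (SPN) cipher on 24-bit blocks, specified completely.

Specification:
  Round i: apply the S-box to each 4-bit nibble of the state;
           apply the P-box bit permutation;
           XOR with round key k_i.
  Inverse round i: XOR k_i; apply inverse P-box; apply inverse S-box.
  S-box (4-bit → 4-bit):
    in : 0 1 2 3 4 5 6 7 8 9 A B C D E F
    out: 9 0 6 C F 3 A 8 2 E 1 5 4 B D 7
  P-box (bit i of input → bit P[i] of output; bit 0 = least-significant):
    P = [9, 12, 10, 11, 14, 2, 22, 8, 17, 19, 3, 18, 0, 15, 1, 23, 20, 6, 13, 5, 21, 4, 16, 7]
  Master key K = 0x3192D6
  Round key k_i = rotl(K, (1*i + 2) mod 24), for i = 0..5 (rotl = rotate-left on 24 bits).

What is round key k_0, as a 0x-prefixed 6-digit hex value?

K = 0x3192D6
k_0 = rotl(K, (1*0+2) mod 24) = rotl(K, 2) = 0xC64B58

0xC64B58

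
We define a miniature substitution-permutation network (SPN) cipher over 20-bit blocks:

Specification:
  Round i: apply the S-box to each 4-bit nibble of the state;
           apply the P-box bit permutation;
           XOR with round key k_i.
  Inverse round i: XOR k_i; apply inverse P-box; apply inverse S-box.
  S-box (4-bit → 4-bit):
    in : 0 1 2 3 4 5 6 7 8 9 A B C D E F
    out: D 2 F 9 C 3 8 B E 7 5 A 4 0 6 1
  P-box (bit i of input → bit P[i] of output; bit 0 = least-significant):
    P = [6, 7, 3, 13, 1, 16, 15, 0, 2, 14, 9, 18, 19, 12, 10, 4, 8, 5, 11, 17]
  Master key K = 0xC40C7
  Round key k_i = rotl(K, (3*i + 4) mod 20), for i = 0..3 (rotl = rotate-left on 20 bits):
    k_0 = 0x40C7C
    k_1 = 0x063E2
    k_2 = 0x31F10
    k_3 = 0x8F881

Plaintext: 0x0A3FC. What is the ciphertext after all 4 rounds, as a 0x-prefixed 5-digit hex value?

s_0 = plaintext = 0x0A3FC
s_1 = Round(s_0, k_0) = 0xA0172
s_2 = Round(s_1, k_1) = 0x90E39
s_3 = Round(s_2, k_2) = 0xB50EB
s_4 = Round(s_3, k_3) = 0x74A25

0x74A25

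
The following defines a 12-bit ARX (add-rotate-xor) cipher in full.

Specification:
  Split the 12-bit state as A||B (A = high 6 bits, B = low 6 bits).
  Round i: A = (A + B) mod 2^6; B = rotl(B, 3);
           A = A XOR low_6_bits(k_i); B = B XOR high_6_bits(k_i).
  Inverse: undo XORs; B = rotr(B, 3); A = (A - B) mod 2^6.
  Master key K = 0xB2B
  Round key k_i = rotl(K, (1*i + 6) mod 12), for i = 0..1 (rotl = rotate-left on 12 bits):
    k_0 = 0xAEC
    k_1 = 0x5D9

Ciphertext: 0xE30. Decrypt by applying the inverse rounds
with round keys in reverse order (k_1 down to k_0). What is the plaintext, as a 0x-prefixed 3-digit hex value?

s_0 = ciphertext = 0xE30
s_1 = InvRound(s_0, k_1) = 0x97C
s_2 = InvRound(s_1, k_0) = 0x3FA

0x3FA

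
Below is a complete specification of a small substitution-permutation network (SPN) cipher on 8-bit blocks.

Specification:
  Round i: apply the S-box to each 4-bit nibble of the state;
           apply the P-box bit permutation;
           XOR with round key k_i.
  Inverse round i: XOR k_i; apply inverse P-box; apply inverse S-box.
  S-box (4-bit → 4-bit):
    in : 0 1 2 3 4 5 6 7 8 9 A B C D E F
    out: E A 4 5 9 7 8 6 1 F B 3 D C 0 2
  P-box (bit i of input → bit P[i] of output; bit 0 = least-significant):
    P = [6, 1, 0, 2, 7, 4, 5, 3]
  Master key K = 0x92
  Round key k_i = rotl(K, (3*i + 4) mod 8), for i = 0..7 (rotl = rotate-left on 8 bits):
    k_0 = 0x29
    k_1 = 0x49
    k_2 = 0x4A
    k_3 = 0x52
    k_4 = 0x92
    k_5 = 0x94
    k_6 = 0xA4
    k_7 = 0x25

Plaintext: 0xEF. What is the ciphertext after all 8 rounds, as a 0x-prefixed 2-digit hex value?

0x0E

s_0 = plaintext = 0xEF
s_1 = Round(s_0, k_0) = 0x2B
s_2 = Round(s_1, k_1) = 0x2B
s_3 = Round(s_2, k_2) = 0x28
s_4 = Round(s_3, k_3) = 0x32
s_5 = Round(s_4, k_4) = 0x33
s_6 = Round(s_5, k_5) = 0x75
s_7 = Round(s_6, k_6) = 0xD7
s_8 = Round(s_7, k_7) = 0x0E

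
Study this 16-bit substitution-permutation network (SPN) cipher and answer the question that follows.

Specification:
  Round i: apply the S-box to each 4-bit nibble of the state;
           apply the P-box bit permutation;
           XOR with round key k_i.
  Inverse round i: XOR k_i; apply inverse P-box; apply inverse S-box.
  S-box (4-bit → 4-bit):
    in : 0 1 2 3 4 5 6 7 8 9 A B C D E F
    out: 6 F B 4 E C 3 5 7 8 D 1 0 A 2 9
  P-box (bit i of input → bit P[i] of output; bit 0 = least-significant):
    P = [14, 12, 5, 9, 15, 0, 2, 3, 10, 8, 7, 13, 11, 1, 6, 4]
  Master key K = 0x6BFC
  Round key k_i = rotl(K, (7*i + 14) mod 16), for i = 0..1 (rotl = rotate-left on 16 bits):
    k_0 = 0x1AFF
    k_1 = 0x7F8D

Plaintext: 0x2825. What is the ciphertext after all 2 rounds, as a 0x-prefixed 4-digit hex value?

s_0 = plaintext = 0x2825
s_1 = Round(s_0, k_0) = 0x9544
s_2 = Round(s_1, k_1) = 0x4D30

0x4D30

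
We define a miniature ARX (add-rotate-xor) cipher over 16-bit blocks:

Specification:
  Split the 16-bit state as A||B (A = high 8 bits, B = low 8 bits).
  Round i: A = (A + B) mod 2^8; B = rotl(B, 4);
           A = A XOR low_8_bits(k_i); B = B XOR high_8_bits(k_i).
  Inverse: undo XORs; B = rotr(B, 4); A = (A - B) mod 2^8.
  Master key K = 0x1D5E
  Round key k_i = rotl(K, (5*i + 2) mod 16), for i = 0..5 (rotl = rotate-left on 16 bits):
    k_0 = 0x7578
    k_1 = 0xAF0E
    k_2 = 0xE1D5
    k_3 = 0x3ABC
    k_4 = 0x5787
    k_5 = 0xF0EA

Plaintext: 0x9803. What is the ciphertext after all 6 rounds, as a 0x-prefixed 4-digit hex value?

s_0 = plaintext = 0x9803
s_1 = Round(s_0, k_0) = 0xE345
s_2 = Round(s_1, k_1) = 0x26FB
s_3 = Round(s_2, k_2) = 0xF45E
s_4 = Round(s_3, k_3) = 0xEEDF
s_5 = Round(s_4, k_4) = 0x4AAA
s_6 = Round(s_5, k_5) = 0x1E5A

0x1E5A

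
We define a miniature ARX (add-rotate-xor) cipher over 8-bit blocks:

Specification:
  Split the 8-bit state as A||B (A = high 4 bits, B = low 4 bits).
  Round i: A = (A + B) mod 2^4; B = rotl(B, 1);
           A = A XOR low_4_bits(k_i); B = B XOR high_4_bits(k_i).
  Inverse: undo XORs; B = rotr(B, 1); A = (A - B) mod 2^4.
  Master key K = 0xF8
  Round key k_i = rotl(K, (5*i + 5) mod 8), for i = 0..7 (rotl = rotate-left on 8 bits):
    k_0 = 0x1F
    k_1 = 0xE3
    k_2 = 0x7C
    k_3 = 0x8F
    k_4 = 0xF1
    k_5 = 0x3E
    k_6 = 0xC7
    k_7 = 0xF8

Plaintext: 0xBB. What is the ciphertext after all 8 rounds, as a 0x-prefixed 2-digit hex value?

s_0 = plaintext = 0xBB
s_1 = Round(s_0, k_0) = 0x96
s_2 = Round(s_1, k_1) = 0xC2
s_3 = Round(s_2, k_2) = 0x23
s_4 = Round(s_3, k_3) = 0xAE
s_5 = Round(s_4, k_4) = 0x92
s_6 = Round(s_5, k_5) = 0x57
s_7 = Round(s_6, k_6) = 0xB2
s_8 = Round(s_7, k_7) = 0x5B

0x5B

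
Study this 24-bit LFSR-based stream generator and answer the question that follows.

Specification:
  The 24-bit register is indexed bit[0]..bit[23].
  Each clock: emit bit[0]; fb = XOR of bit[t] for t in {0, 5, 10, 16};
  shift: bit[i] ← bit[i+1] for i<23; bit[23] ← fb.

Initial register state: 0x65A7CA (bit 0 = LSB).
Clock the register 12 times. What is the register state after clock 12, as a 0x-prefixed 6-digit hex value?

0xBF865A

reg_0 = 0x65A7CA
clock 1: out=0, reg = 0x32D3E5
clock 2: out=1, reg = 0x1969F2
clock 3: out=0, reg = 0x0CB4F9
clock 4: out=1, reg = 0x865A7C
clock 5: out=0, reg = 0xC32D3E
clock 6: out=0, reg = 0xE1969F
clock 7: out=1, reg = 0xF0CB4F
clock 8: out=1, reg = 0xF865A7
clock 9: out=1, reg = 0xFC32D3
clock 10: out=1, reg = 0xFE1969
clock 11: out=1, reg = 0x7F0CB4
clock 12: out=0, reg = 0xBF865A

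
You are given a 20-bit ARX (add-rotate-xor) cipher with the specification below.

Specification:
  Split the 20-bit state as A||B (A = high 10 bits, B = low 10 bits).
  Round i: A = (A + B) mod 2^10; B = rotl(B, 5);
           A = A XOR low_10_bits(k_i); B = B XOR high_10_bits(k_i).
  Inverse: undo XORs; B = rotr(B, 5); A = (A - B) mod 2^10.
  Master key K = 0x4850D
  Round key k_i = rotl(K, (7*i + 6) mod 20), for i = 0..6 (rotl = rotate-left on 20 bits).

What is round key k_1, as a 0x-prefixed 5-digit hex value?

K = 0x4850D
k_0 = rotl(K, (7*0+6) mod 20) = rotl(K, 6) = 0x14352
k_1 = rotl(K, (7*1+6) mod 20) = rotl(K, 13) = 0x1A90A

0x1A90A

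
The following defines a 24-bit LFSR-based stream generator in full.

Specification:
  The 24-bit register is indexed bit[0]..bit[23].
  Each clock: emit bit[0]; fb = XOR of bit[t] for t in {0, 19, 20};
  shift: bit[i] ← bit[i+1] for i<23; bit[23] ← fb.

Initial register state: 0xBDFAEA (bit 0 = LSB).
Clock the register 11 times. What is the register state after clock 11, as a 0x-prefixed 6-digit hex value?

reg_0 = 0xBDFAEA
clock 1: out=0, reg = 0x5EFD75
clock 2: out=1, reg = 0xAF7EBA
clock 3: out=0, reg = 0xD7BF5D
clock 4: out=1, reg = 0x6BDFAE
clock 5: out=0, reg = 0xB5EFD7
clock 6: out=1, reg = 0x5AF7EB
clock 7: out=1, reg = 0xAD7BF5
clock 8: out=1, reg = 0x56BDFA
clock 9: out=0, reg = 0xAB5EFD
clock 10: out=1, reg = 0x55AF7E
clock 11: out=0, reg = 0xAAD7BF

0xAAD7BF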